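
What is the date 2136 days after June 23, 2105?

April 29, 2111

Count 2136 days after June 23, 2105:
Day-of-year of June 23, 2105: 174.
Day-of-year of April 29, 2111: 119.
2105 has 365 days, so 365 − 174 = 191 days remain in 2105.
Full years: 2106: 365; 2107: 365; 2108: 366; 2109: 365; 2110: 365. Sum = 1826.
Total: 191 + 1826 + 119 = 2136 days.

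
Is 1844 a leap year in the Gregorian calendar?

Yes

1844 is a leap year.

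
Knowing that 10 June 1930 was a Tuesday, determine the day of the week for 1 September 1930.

June 1930: 30 − 10 = 20 days remain.
Then July (31), August (31): 31 + 31 = 62 days.
September 1, 1930: 1 day.
Total: 20 + 62 + 1 = 83 days.
83 mod 7 = 6, so 6 days after Tuesday is Monday.

Monday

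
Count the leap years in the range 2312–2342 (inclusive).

Years divisible by 4 in [2312, 2342]: 2312, 2316, 2320, 2324, 2328, 2332, 2336, 2340.
No century exceptions apply. Count: 8.

8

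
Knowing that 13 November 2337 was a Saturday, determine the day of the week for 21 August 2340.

November 13, 2337 → November 13, 2338: 365 days.
November 13, 2338 → November 13, 2339: 365 days.
November 2339: 30 − 13 = 17 days remain.
Then December (31), January (31), February 2340 (29), March (31), April (30), May (31), June (30), July (31): 31 + 31 + 29 + 31 + 30 + 31 + 30 + 31 = 244 days.
August 1–21, 2340: 21 days.
Residual: 282 days.
Total: 1012 days.
1012 mod 7 = 4, so 4 days after Saturday is Wednesday.

Wednesday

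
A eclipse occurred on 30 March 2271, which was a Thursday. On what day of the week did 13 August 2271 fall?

Sunday

March 2271: 31 − 30 = 1 day remains.
Then April (30), May (31), June (30), July (31): 30 + 31 + 30 + 31 = 122 days.
August 1–13, 2271: 13 days.
Total: 1 + 122 + 13 = 136 days.
136 mod 7 = 3, so 3 days after Thursday is Sunday.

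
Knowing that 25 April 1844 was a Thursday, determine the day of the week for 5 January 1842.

Wednesday

Count forward from the earlier date (January 5, 1842) to the later (April 25, 1844):
January 1842: 31 − 5 = 26 days remain.
Then 26 full months totalling 790 days.
April 1–25, 1844: 25 days.
Total: 26 + 790 + 25 = 841 days.
841 mod 7 = 1, so 1 day before Thursday is Wednesday.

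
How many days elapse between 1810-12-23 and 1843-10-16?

11985

From December 23, 1810 to December 23, 1842: 32 years, of which 8 contain a Feb 29 — 24×365 + 8×366 = 11688 days.
December 1842: 31 − 23 = 8 days remain.
Then 9 full months totalling 273 days.
October 1–16, 1843: 16 days.
Residual: 297 days.
Total: 11985 days.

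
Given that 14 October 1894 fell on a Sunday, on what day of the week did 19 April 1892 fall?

Count forward from the earlier date (April 19, 1892) to the later (October 14, 1894):
Day-of-year of April 19, 1892: 110.
Day-of-year of October 14, 1894: 287.
1892 has 366 days, so 366 − 110 = 256 days remain in 1892.
Full years: 1893: 365. Sum = 365.
Total: 256 + 365 + 287 = 908 days.
908 mod 7 = 5, so 5 days before Sunday is Tuesday.

Tuesday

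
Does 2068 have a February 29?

2068 is a leap year.

Yes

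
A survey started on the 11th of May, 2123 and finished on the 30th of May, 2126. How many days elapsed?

1115

May 11, 2123 → May 11, 2124: 366 days (2124 is a leap year).
May 11, 2124 → May 11, 2125: 365 days.
May 11, 2125 → May 11, 2126: 365 days.
Within May 2126: 30 − 11 = 19 days.
Total: 1115 days.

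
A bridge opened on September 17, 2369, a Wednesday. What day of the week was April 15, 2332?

Count forward from the earlier date (April 15, 2332) to the later (September 17, 2369):
Day-of-year of April 15, 2332: 106.
Day-of-year of September 17, 2369: 260.
2332 has 366 days, so 366 − 106 = 260 days remain in 2332.
Full years 2333–2368: 27 common + 9 leap = 27×365 + 9×366 = 13149 days.
Total: 260 + 13149 + 260 = 13669 days.
13669 mod 7 = 5, so 5 days before Wednesday is Friday.

Friday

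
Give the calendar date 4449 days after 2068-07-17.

2080-09-21

Count 4449 days after July 17, 2068:
From July 17, 2068 to July 17, 2080: 12 years, of which 3 contain a Feb 29 — 9×365 + 3×366 = 4383 days.
July 2080: 31 − 17 = 14 days remain.
Then August (31): 31 days.
September 1–21, 2080: 21 days.
Residual: 66 days.
Total: 4449 days.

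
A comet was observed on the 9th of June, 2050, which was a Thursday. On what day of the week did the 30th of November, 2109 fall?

Day-of-year of June 9, 2050: 160.
Day-of-year of November 30, 2109: 334.
2050 has 365 days, so 365 − 160 = 205 days remain in 2050.
Full years 2051–2108: 44 common + 14 leap = 44×365 + 14×366 = 21184 days.
Total: 205 + 21184 + 334 = 21723 days.
21723 mod 7 = 2, so 2 days after Thursday is Saturday.

Saturday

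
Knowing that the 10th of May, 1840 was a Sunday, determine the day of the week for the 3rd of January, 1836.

Sunday

Count forward from the earlier date (January 3, 1836) to the later (May 10, 1840):
Day-of-year of January 3, 1836: 3.
Day-of-year of May 10, 1840: 131.
1836 has 366 days, so 366 − 3 = 363 days remain in 1836.
Full years: 1837: 365; 1838: 365; 1839: 365. Sum = 1095.
Total: 363 + 1095 + 131 = 1589 days.
1589 is a multiple of 7, so the 3rd of January, 1836 falls on the same weekday: Sunday.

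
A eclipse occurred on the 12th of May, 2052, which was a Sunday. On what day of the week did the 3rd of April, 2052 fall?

Wednesday

Count forward from the earlier date (April 3, 2052) to the later (May 12, 2052):
April 2052: 30 − 3 = 27 days remain.
May 1–12, 2052: 12 days.
Total: 27 + 12 = 39 days.
39 mod 7 = 4, so 4 days before Sunday is Wednesday.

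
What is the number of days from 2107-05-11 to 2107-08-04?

85

May 2107: 31 − 11 = 20 days remain.
Then June (30), July (31): 30 + 31 = 61 days.
August 1–4, 2107: 4 days.
Total: 20 + 61 + 4 = 85 days.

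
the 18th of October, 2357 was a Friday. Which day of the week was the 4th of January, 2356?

Count forward from the earlier date (January 4, 2356) to the later (October 18, 2357):
January 4, 2356 → January 4, 2357: 366 days (2356 is a leap year).
January 2357: 31 − 4 = 27 days remain.
Then February 2357 (28), March (31), April (30), May (31), June (30), July (31), August (31), September (30): 28 + 31 + 30 + 31 + 30 + 31 + 31 + 30 = 242 days.
October 1–18, 2357: 18 days.
Residual: 287 days.
Total: 653 days.
653 mod 7 = 2, so 2 days before Friday is Wednesday.

Wednesday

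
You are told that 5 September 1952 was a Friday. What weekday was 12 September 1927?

Count forward from the earlier date (September 12, 1927) to the later (September 5, 1952):
From September 12, 1927 to September 12, 1951: 24 years, of which 6 contain a Feb 29 — 18×365 + 6×366 = 8766 days.
September 1951: 30 − 12 = 18 days remain.
Then 11 full months totalling 336 days.
September 1–5, 1952: 5 days.
Residual: 359 days.
Total: 9125 days.
9125 mod 7 = 4, so 4 days before Friday is Monday.

Monday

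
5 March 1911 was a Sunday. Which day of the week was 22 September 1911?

March 1911: 31 − 5 = 26 days remain.
Then April (30), May (31), June (30), July (31), August (31): 30 + 31 + 30 + 31 + 31 = 153 days.
September 1–22, 1911: 22 days.
Total: 26 + 153 + 22 = 201 days.
201 mod 7 = 5, so 5 days after Sunday is Friday.

Friday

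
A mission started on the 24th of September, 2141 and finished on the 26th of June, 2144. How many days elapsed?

1006

September 24, 2141 → September 24, 2142: 365 days.
September 24, 2142 → September 24, 2143: 365 days.
September 2143: 30 − 24 = 6 days remain.
Then October (31), November (30), December (31), January (31), February 2144 (29), March (31), April (30), May (31): 31 + 30 + 31 + 31 + 29 + 31 + 30 + 31 = 244 days.
June 1–26, 2144: 26 days.
Residual: 276 days.
Total: 1006 days.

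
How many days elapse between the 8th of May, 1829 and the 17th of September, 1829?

May 1829: 31 − 8 = 23 days remain.
Then June (30), July (31), August (31): 30 + 31 + 31 = 92 days.
September 1–17, 1829: 17 days.
Total: 23 + 92 + 17 = 132 days.

132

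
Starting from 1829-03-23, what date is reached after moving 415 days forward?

1830-05-12

Count 415 days after March 23, 1829:
March 23, 1829 → March 23, 1830: 365 days.
March 1830: 31 − 23 = 8 days remain.
Then April (30): 30 days.
May 1–12, 1830: 12 days.
Residual: 50 days.
Total: 415 days.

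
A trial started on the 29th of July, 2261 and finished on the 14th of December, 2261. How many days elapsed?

138

July 2261: 31 − 29 = 2 days remain.
Then August (31), September (30), October (31), November (30): 31 + 30 + 31 + 30 = 122 days.
December 1–14, 2261: 14 days.
Total: 2 + 122 + 14 = 138 days.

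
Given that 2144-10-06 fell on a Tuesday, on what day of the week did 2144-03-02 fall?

Count forward from the earlier date (March 2, 2144) to the later (October 6, 2144):
March 2144: 31 − 2 = 29 days remain.
Then April (30), May (31), June (30), July (31), August (31), September (30): 30 + 31 + 30 + 31 + 31 + 30 = 183 days.
October 1–6, 2144: 6 days.
Total: 29 + 183 + 6 = 218 days.
218 mod 7 = 1, so 1 day before Tuesday is Monday.

Monday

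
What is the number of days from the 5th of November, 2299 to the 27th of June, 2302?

964

November 5, 2299 → November 5, 2300: 365 days (2300 is not a leap year (divisible by 100 but not 400)).
November 5, 2300 → November 5, 2301: 365 days.
November 2301: 30 − 5 = 25 days remain.
Then December (31), January (31), February 2302 (28), March (31), April (30), May (31): 31 + 31 + 28 + 31 + 30 + 31 = 182 days.
June 1–27, 2302: 27 days.
Residual: 234 days.
Total: 964 days.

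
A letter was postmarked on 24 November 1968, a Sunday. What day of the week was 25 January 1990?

Thursday

Day-of-year of November 24, 1968: 329.
Day-of-year of January 25, 1990: 25.
1968 has 366 days, so 366 − 329 = 37 days remain in 1968.
Full years 1969–1989: 16 common + 5 leap = 16×365 + 5×366 = 7670 days.
Total: 37 + 7670 + 25 = 7732 days.
7732 mod 7 = 4, so 4 days after Sunday is Thursday.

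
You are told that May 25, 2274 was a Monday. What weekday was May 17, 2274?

Sunday

Count forward from the earlier date (May 17, 2274) to the later (May 25, 2274):
Within May 2274: 25 − 17 = 8 days.
8 mod 7 = 1, so 1 day before Monday is Sunday.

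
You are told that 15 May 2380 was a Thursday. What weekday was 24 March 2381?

Tuesday

May 2380: 31 − 15 = 16 days remain.
Then 9 full months totalling 273 days.
March 1–24, 2381: 24 days.
Residual: 313 days.
Total: 313 days.
313 mod 7 = 5, so 5 days after Thursday is Tuesday.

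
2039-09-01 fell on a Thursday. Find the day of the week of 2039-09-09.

Within September 2039: 9 − 1 = 8 days.
8 mod 7 = 1, so 1 day after Thursday is Friday.

Friday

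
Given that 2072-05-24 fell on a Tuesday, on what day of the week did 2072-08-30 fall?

May 2072: 31 − 24 = 7 days remain.
Then June (30), July (31): 30 + 31 = 61 days.
August 1–30, 2072: 30 days.
Total: 7 + 61 + 30 = 98 days.
98 is a multiple of 7, so 2072-08-30 falls on the same weekday: Tuesday.

Tuesday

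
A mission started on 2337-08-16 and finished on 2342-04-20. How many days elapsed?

Day-of-year of August 16, 2337: 228.
Day-of-year of April 20, 2342: 110.
2337 has 365 days, so 365 − 228 = 137 days remain in 2337.
Full years: 2338: 365; 2339: 365; 2340: 366; 2341: 365. Sum = 1461.
Total: 137 + 1461 + 110 = 1708 days.

1708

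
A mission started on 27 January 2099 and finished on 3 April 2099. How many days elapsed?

66

January 2099: 31 − 27 = 4 days remain.
Then February 2099 (28), March (31): 28 + 31 = 59 days.
April 1–3, 2099: 3 days.
Total: 4 + 59 + 3 = 66 days.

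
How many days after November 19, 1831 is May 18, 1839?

2737

From November 19, 1831 to November 19, 1838: 7 years, of which 2 contain a Feb 29 — 5×365 + 2×366 = 2557 days.
November 1838: 30 − 19 = 11 days remain.
Then December (31), January (31), February 1839 (28), March (31), April (30): 31 + 31 + 28 + 31 + 30 = 151 days.
May 1–18, 1839: 18 days.
Residual: 180 days.
Total: 2737 days.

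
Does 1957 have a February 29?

1957 is not a leap year.

No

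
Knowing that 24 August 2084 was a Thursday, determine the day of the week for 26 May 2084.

Friday

Count forward from the earlier date (May 26, 2084) to the later (August 24, 2084):
May 2084: 31 − 26 = 5 days remain.
Then June (30), July (31): 30 + 31 = 61 days.
August 1–24, 2084: 24 days.
Total: 5 + 61 + 24 = 90 days.
90 mod 7 = 6, so 6 days before Thursday is Friday.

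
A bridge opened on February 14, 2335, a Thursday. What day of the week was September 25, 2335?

February 2335: 28 − 14 = 14 days remain (2335 is not a leap year, so February has 28 days).
Then March (31), April (30), May (31), June (30), July (31), August (31): 31 + 30 + 31 + 30 + 31 + 31 = 184 days.
September 1–25, 2335: 25 days.
Total: 14 + 184 + 25 = 223 days.
223 mod 7 = 6, so 6 days after Thursday is Wednesday.

Wednesday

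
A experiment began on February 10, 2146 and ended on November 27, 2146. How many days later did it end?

290

February 2146: 28 − 10 = 18 days remain (2146 is not a leap year, so February has 28 days).
Then March (31), April (30), May (31), June (30), July (31), August (31), September (30), October (31): 31 + 30 + 31 + 30 + 31 + 31 + 30 + 31 = 245 days.
November 1–27, 2146: 27 days.
Total: 18 + 245 + 27 = 290 days.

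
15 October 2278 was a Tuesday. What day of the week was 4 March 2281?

Day-of-year of October 15, 2278: 288.
Day-of-year of March 4, 2281: 63.
2278 has 365 days, so 365 − 288 = 77 days remain in 2278.
Full years: 2279: 365; 2280: 366. Sum = 731.
Total: 77 + 731 + 63 = 871 days.
871 mod 7 = 3, so 3 days after Tuesday is Friday.

Friday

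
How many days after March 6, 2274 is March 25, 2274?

19

Within March 2274: 25 − 6 = 19 days.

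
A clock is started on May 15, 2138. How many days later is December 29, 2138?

228

May 2138: 31 − 15 = 16 days remain.
Then June (30), July (31), August (31), September (30), October (31), November (30): 30 + 31 + 31 + 30 + 31 + 30 = 183 days.
December 1–29, 2138: 29 days.
Total: 16 + 183 + 29 = 228 days.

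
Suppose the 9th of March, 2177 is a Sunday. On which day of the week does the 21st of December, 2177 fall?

Sunday

March 2177: 31 − 9 = 22 days remain.
Then April (30), May (31), June (30), July (31), August (31), September (30), October (31), November (30): 30 + 31 + 30 + 31 + 31 + 30 + 31 + 30 = 244 days.
December 1–21, 2177: 21 days.
Total: 22 + 244 + 21 = 287 days.
287 is a multiple of 7, so the 21st of December, 2177 falls on the same weekday: Sunday.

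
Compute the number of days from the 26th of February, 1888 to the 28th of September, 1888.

February 1888: 29 − 26 = 3 days remain (1888 is a leap year, so February has 29 days).
Then March (31), April (30), May (31), June (30), July (31), August (31): 31 + 30 + 31 + 30 + 31 + 31 = 184 days.
September 1–28, 1888: 28 days.
Total: 3 + 184 + 28 = 215 days.

215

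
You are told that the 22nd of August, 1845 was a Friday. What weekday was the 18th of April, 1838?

Wednesday

Count forward from the earlier date (April 18, 1838) to the later (August 22, 1845):
From April 18, 1838 to April 18, 1845: 7 years, of which 2 contain a Feb 29 — 5×365 + 2×366 = 2557 days.
April 1845: 30 − 18 = 12 days remain.
Then May (31), June (30), July (31): 31 + 30 + 31 = 92 days.
August 1–22, 1845: 22 days.
Residual: 126 days.
Total: 2683 days.
2683 mod 7 = 2, so 2 days before Friday is Wednesday.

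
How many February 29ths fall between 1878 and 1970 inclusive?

22

Years divisible by 4: 1880, 1884, …, 1968 — 23 in all.
Of these, 1900 is divisible by 100 but not 400, so not leap.
Leap years: 23 − 1 = 22.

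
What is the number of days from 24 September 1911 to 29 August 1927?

From September 24, 1911 to September 24, 1926: 15 years, of which 4 contain a Feb 29 — 11×365 + 4×366 = 5479 days.
September 1926: 30 − 24 = 6 days remain.
Then 10 full months totalling 304 days.
August 1–29, 1927: 29 days.
Residual: 339 days.
Total: 5818 days.

5818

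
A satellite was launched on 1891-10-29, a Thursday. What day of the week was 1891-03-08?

Sunday

Count forward from the earlier date (March 8, 1891) to the later (October 29, 1891):
March 1891: 31 − 8 = 23 days remain.
Then April (30), May (31), June (30), July (31), August (31), September (30): 30 + 31 + 30 + 31 + 31 + 30 = 183 days.
October 1–29, 1891: 29 days.
Total: 23 + 183 + 29 = 235 days.
235 mod 7 = 4, so 4 days before Thursday is Sunday.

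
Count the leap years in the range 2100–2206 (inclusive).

25

Years divisible by 4: 2100, 2104, …, 2204 — 27 in all.
Of these, 2100, 2200 are divisible by 100 but not 400, so not leap.
Leap years: 27 − 2 = 25.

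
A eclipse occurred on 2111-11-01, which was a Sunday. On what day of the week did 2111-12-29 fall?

November 2111: 30 − 1 = 29 days remain.
December 1–29, 2111: 29 days.
Total: 29 + 29 = 58 days.
58 mod 7 = 2, so 2 days after Sunday is Tuesday.

Tuesday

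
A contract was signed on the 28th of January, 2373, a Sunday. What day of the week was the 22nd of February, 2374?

Friday

January 28, 2373 → January 28, 2374: 365 days.
January 2374: 31 − 28 = 3 days remain.
February 1–22, 2374: 22 days (2374 is not a leap year).
Residual: 25 days.
Total: 390 days.
390 mod 7 = 5, so 5 days after Sunday is Friday.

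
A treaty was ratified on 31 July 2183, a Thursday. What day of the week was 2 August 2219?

Monday

Day-of-year of July 31, 2183: 212.
Day-of-year of August 2, 2219: 214.
2183 has 365 days, so 365 − 212 = 153 days remain in 2183.
Full years 2184–2218: 27 common + 8 leap = 27×365 + 8×366 = 12783 days.
Total: 153 + 12783 + 214 = 13150 days.
13150 mod 7 = 4, so 4 days after Thursday is Monday.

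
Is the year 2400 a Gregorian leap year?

2400 is a leap year (divisible by 400).

Yes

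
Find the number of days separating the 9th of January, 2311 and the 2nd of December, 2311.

January 2311: 31 − 9 = 22 days remain.
Then 10 full months totalling 303 days.
December 1–2, 2311: 2 days.
Total: 22 + 303 + 2 = 327 days.

327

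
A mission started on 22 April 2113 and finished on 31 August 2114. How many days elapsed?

496

April 2113: 30 − 22 = 8 days remain.
Then 15 full months totalling 457 days.
August 1–31, 2114: 31 days.
Total: 8 + 457 + 31 = 496 days.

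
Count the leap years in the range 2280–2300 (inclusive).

5

Years divisible by 4 in [2280, 2300]: 2280, 2284, 2288, 2292, 2296, 2300.
Of these, 2300 is divisible by 100 but not 400, so not leap.
Leap years: 6 − 1 = 5.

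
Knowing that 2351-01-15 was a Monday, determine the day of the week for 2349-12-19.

Monday

Count forward from the earlier date (December 19, 2349) to the later (January 15, 2351):
Day-of-year of December 19, 2349: 353.
Day-of-year of January 15, 2351: 15.
2349 has 365 days, so 365 − 353 = 12 days remain in 2349.
Full years: 2350: 365. Sum = 365.
Total: 12 + 365 + 15 = 392 days.
392 is a multiple of 7, so 2349-12-19 falls on the same weekday: Monday.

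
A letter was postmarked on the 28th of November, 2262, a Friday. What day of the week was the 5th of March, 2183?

Wednesday

Count forward from the earlier date (March 5, 2183) to the later (November 28, 2262):
Day-of-year of March 5, 2183: 64.
Day-of-year of November 28, 2262: 332.
2183 has 365 days, so 365 − 64 = 301 days remain in 2183.
Full years 2184–2261: 59 common + 19 leap = 59×365 + 19×366 = 28489 days.
Total: 301 + 28489 + 332 = 29122 days.
29122 mod 7 = 2, so 2 days before Friday is Wednesday.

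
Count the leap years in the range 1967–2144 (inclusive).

Years divisible by 4: 1968, 1972, …, 2144 — 45 in all.
Of these, 2100 is divisible by 100 but not 400, so not leap.
2000 is divisible by 400, so still leap.
Leap years: 45 − 1 = 44.

44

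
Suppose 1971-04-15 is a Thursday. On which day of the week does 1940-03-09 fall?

Count forward from the earlier date (March 9, 1940) to the later (April 15, 1971):
From March 9, 1940 to March 9, 1971: 31 years, of which 7 contain a Feb 29 — 24×365 + 7×366 = 11322 days.
March 1971: 31 − 9 = 22 days remain.
April 1–15, 1971: 15 days.
Residual: 37 days.
Total: 11359 days.
11359 mod 7 = 5, so 5 days before Thursday is Saturday.

Saturday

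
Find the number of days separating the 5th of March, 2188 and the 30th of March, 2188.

Within March 2188: 30 − 5 = 25 days.

25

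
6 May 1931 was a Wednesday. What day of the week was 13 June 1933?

Tuesday

May 6, 1931 → May 6, 1932: 366 days (1932 is a leap year).
May 6, 1932 → May 6, 1933: 365 days.
May 1933: 31 − 6 = 25 days remain.
June 1–13, 1933: 13 days.
Residual: 38 days.
Total: 769 days.
769 mod 7 = 6, so 6 days after Wednesday is Tuesday.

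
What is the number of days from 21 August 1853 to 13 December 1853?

August 1853: 31 − 21 = 10 days remain.
Then September (30), October (31), November (30): 30 + 31 + 30 = 91 days.
December 1–13, 1853: 13 days.
Total: 10 + 91 + 13 = 114 days.

114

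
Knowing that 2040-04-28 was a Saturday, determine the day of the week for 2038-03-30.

Count forward from the earlier date (March 30, 2038) to the later (April 28, 2040):
March 2038: 31 − 30 = 1 day remains.
Then 24 full months totalling 731 days.
April 1–28, 2040: 28 days.
Total: 1 + 731 + 28 = 760 days.
760 mod 7 = 4, so 4 days before Saturday is Tuesday.

Tuesday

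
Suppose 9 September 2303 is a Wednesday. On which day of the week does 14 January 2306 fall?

September 9, 2303 → September 9, 2304: 366 days (2304 is a leap year).
September 9, 2304 → September 9, 2305: 365 days.
September 2305: 30 − 9 = 21 days remain.
Then October (31), November (30), December (31): 31 + 30 + 31 = 92 days.
January 1–14, 2306: 14 days.
Residual: 127 days.
Total: 858 days.
858 mod 7 = 4, so 4 days after Wednesday is Sunday.

Sunday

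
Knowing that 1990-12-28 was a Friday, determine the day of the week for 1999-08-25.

Wednesday

Day-of-year of December 28, 1990: 362.
Day-of-year of August 25, 1999: 237.
1990 has 365 days, so 365 − 362 = 3 days remain in 1990.
Full years 1991–1998: 6 common + 2 leap = 6×365 + 2×366 = 2922 days.
Total: 3 + 2922 + 237 = 3162 days.
3162 mod 7 = 5, so 5 days after Friday is Wednesday.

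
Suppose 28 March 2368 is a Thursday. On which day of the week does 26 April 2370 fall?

March 2368: 31 − 28 = 3 days remain.
Then 24 full months totalling 730 days.
April 1–26, 2370: 26 days.
Total: 3 + 730 + 26 = 759 days.
759 mod 7 = 3, so 3 days after Thursday is Sunday.

Sunday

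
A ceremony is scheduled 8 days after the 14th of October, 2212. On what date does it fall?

the 22nd of October, 2212

Count 8 days after October 14, 2212:
Within October 2212: 22 − 14 = 8 days.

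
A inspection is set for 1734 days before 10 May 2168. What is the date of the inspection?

11 August 2163

Count 1734 days before May 10, 2168:
August 11, 2163 → August 11, 2164: 366 days (2164 is a leap year).
August 11, 2164 → August 11, 2165: 365 days.
August 11, 2165 → August 11, 2166: 365 days.
August 11, 2166 → August 11, 2167: 365 days.
August 2167: 31 − 11 = 20 days remain.
Then September (30), October (31), November (30), December (31), January (31), February 2168 (29), March (31), April (30): 30 + 31 + 30 + 31 + 31 + 29 + 31 + 30 = 243 days.
May 1–10, 2168: 10 days.
Residual: 273 days.
Total: 1734 days.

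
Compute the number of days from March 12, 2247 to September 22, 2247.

March 2247: 31 − 12 = 19 days remain.
Then April (30), May (31), June (30), July (31), August (31): 30 + 31 + 30 + 31 + 31 = 153 days.
September 1–22, 2247: 22 days.
Total: 19 + 153 + 22 = 194 days.

194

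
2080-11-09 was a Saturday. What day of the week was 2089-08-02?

Day-of-year of November 9, 2080: 314.
Day-of-year of August 2, 2089: 214.
2080 has 366 days, so 366 − 314 = 52 days remain in 2080.
Full years 2081–2088: 6 common + 2 leap = 6×365 + 2×366 = 2922 days.
Total: 52 + 2922 + 214 = 3188 days.
3188 mod 7 = 3, so 3 days after Saturday is Tuesday.

Tuesday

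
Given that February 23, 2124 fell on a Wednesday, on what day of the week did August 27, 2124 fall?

Sunday

February 2124: 29 − 23 = 6 days remain (2124 is a leap year, so February has 29 days).
Then March (31), April (30), May (31), June (30), July (31): 31 + 30 + 31 + 30 + 31 = 153 days.
August 1–27, 2124: 27 days.
Total: 6 + 153 + 27 = 186 days.
186 mod 7 = 4, so 4 days after Wednesday is Sunday.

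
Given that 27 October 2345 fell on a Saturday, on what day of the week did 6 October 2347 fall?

Monday

Day-of-year of October 27, 2345: 300.
Day-of-year of October 6, 2347: 279.
2345 has 365 days, so 365 − 300 = 65 days remain in 2345.
Full years: 2346: 365. Sum = 365.
Total: 65 + 365 + 279 = 709 days.
709 mod 7 = 2, so 2 days after Saturday is Monday.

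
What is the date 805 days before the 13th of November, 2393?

the 31st of August, 2391

Count 805 days before November 13, 2393:
Day-of-year of August 31, 2391: 243.
Day-of-year of November 13, 2393: 317.
2391 has 365 days, so 365 − 243 = 122 days remain in 2391.
Full years: 2392: 366. Sum = 366.
Total: 122 + 366 + 317 = 805 days.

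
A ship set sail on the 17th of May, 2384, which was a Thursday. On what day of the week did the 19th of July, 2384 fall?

Thursday

May 2384: 31 − 17 = 14 days remain.
Then June (30): 30 days.
July 1–19, 2384: 19 days.
Total: 14 + 30 + 19 = 63 days.
63 is a multiple of 7, so the 19th of July, 2384 falls on the same weekday: Thursday.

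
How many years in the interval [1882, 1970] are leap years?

Years divisible by 4: 1884, 1888, …, 1968 — 22 in all.
Of these, 1900 is divisible by 100 but not 400, so not leap.
Leap years: 22 − 1 = 21.

21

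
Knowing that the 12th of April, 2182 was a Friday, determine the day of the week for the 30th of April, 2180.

Count forward from the earlier date (April 30, 2180) to the later (April 12, 2182):
April 30, 2180 → April 30, 2181: 365 days.
April 2181: 30 − 30 = 0 days remain.
Then 11 full months totalling 335 days.
April 1–12, 2182: 12 days.
Residual: 347 days.
Total: 712 days.
712 mod 7 = 5, so 5 days before Friday is Sunday.

Sunday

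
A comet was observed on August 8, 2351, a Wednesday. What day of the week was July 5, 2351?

Thursday

Count forward from the earlier date (July 5, 2351) to the later (August 8, 2351):
July 2351: 31 − 5 = 26 days remain.
August 1–8, 2351: 8 days.
Total: 26 + 8 = 34 days.
34 mod 7 = 6, so 6 days before Wednesday is Thursday.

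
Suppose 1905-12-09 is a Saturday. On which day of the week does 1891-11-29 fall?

Count forward from the earlier date (November 29, 1891) to the later (December 9, 1905):
From November 29, 1891 to November 29, 1905: 14 years, of which 3 contain a Feb 29 — 11×365 + 3×366 = 5113 days.
(1900 is not a leap year (divisible by 100 but not 400).)
November 1905: 30 − 29 = 1 day remains.
December 1–9, 1905: 9 days.
Residual: 10 days.
Total: 5123 days.
5123 mod 7 = 6, so 6 days before Saturday is Sunday.

Sunday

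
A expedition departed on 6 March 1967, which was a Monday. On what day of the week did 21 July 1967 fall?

March 1967: 31 − 6 = 25 days remain.
Then April (30), May (31), June (30): 30 + 31 + 30 = 91 days.
July 1–21, 1967: 21 days.
Total: 25 + 91 + 21 = 137 days.
137 mod 7 = 4, so 4 days after Monday is Friday.

Friday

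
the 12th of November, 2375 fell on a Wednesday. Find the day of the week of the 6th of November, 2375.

Count forward from the earlier date (November 6, 2375) to the later (November 12, 2375):
Within November 2375: 12 − 6 = 6 days.
6 mod 7 = 6, so 6 days before Wednesday is Thursday.

Thursday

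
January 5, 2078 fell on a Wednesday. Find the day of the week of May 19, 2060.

Wednesday

Count forward from the earlier date (May 19, 2060) to the later (January 5, 2078):
Day-of-year of May 19, 2060: 140.
Day-of-year of January 5, 2078: 5.
2060 has 366 days, so 366 − 140 = 226 days remain in 2060.
Full years 2061–2077: 13 common + 4 leap = 13×365 + 4×366 = 6209 days.
Total: 226 + 6209 + 5 = 6440 days.
6440 is a multiple of 7, so May 19, 2060 falls on the same weekday: Wednesday.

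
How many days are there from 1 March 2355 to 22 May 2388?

12136

From March 1, 2355 to March 1, 2388: 33 years, of which 9 contain a Feb 29 — 24×365 + 9×366 = 12054 days.
March 2388: 31 − 1 = 30 days remain.
Then April (30): 30 days.
May 1–22, 2388: 22 days.
Residual: 82 days.
Total: 12136 days.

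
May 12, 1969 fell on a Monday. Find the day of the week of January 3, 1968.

Wednesday

Count forward from the earlier date (January 3, 1968) to the later (May 12, 1969):
January 1968: 31 − 3 = 28 days remain.
Then 15 full months totalling 455 days.
May 1–12, 1969: 12 days.
Total: 28 + 455 + 12 = 495 days.
495 mod 7 = 5, so 5 days before Monday is Wednesday.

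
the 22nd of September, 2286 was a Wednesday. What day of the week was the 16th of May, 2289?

Thursday

Day-of-year of September 22, 2286: 265.
Day-of-year of May 16, 2289: 136.
2286 has 365 days, so 365 − 265 = 100 days remain in 2286.
Full years: 2287: 365; 2288: 366. Sum = 731.
Total: 100 + 731 + 136 = 967 days.
967 mod 7 = 1, so 1 day after Wednesday is Thursday.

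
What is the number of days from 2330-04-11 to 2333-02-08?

April 11, 2330 → April 11, 2331: 365 days.
April 11, 2331 → April 11, 2332: 366 days (2332 is a leap year).
April 2332: 30 − 11 = 19 days remain.
Then 9 full months totalling 276 days.
February 1–8, 2333: 8 days (2333 is not a leap year).
Residual: 303 days.
Total: 1034 days.

1034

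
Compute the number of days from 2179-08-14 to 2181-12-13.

852

August 14, 2179 → August 14, 2180: 366 days (2180 is a leap year).
August 14, 2180 → August 14, 2181: 365 days.
August 2181: 31 − 14 = 17 days remain.
Then September (30), October (31), November (30): 30 + 31 + 30 = 91 days.
December 1–13, 2181: 13 days.
Residual: 121 days.
Total: 852 days.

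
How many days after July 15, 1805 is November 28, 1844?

Day-of-year of July 15, 1805: 196.
Day-of-year of November 28, 1844: 333.
1805 has 365 days, so 365 − 196 = 169 days remain in 1805.
Full years 1806–1843: 29 common + 9 leap = 29×365 + 9×366 = 13879 days.
Total: 169 + 13879 + 333 = 14381 days.

14381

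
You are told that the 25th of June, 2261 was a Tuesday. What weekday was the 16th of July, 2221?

Monday

Count forward from the earlier date (July 16, 2221) to the later (June 25, 2261):
From July 16, 2221 to July 16, 2260: 39 years, of which 10 contain a Feb 29 — 29×365 + 10×366 = 14245 days.
July 2260: 31 − 16 = 15 days remain.
Then 10 full months totalling 304 days.
June 1–25, 2261: 25 days.
Residual: 344 days.
Total: 14589 days.
14589 mod 7 = 1, so 1 day before Tuesday is Monday.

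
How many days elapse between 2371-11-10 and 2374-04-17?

Day-of-year of November 10, 2371: 314.
Day-of-year of April 17, 2374: 107.
2371 has 365 days, so 365 − 314 = 51 days remain in 2371.
Full years: 2372: 366; 2373: 365. Sum = 731.
Total: 51 + 731 + 107 = 889 days.

889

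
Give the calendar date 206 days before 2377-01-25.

2376-07-03

Count 206 days before January 25, 2377:
July 2376: 31 − 3 = 28 days remain.
Then August (31), September (30), October (31), November (30), December (31): 31 + 30 + 31 + 30 + 31 = 153 days.
January 1–25, 2377: 25 days.
Residual: 206 days.
Total: 206 days.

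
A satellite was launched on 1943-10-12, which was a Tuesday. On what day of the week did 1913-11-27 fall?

Count forward from the earlier date (November 27, 1913) to the later (October 12, 1943):
Day-of-year of November 27, 1913: 331.
Day-of-year of October 12, 1943: 285.
1913 has 365 days, so 365 − 331 = 34 days remain in 1913.
Full years 1914–1942: 22 common + 7 leap = 22×365 + 7×366 = 10592 days.
Total: 34 + 10592 + 285 = 10911 days.
10911 mod 7 = 5, so 5 days before Tuesday is Thursday.

Thursday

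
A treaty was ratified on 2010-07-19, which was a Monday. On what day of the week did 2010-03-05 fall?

Count forward from the earlier date (March 5, 2010) to the later (July 19, 2010):
March 2010: 31 − 5 = 26 days remain.
Then April (30), May (31), June (30): 30 + 31 + 30 = 91 days.
July 1–19, 2010: 19 days.
Total: 26 + 91 + 19 = 136 days.
136 mod 7 = 3, so 3 days before Monday is Friday.

Friday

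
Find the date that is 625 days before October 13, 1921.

January 27, 1920

Count 625 days before October 13, 1921:
January 1920: 31 − 27 = 4 days remain.
Then 20 full months totalling 608 days.
October 1–13, 1921: 13 days.
Total: 4 + 608 + 13 = 625 days.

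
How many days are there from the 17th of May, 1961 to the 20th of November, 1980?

7127

From May 17, 1961 to May 17, 1980: 19 years, of which 5 contain a Feb 29 — 14×365 + 5×366 = 6940 days.
May 1980: 31 − 17 = 14 days remain.
Then June (30), July (31), August (31), September (30), October (31): 30 + 31 + 31 + 30 + 31 = 153 days.
November 1–20, 1980: 20 days.
Residual: 187 days.
Total: 7127 days.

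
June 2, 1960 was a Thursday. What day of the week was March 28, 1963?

Thursday

June 2, 1960 → June 2, 1961: 365 days.
June 2, 1961 → June 2, 1962: 365 days.
June 1962: 30 − 2 = 28 days remain.
Then July (31), August (31), September (30), October (31), November (30), December (31), January (31), February 1963 (28): 31 + 31 + 30 + 31 + 30 + 31 + 31 + 28 = 243 days.
March 1–28, 1963: 28 days.
Residual: 299 days.
Total: 1029 days.
1029 is a multiple of 7, so March 28, 1963 falls on the same weekday: Thursday.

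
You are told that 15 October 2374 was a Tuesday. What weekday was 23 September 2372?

Count forward from the earlier date (September 23, 2372) to the later (October 15, 2374):
September 23, 2372 → September 23, 2373: 365 days.
September 23, 2373 → September 23, 2374: 365 days.
September 2374: 30 − 23 = 7 days remain.
October 1–15, 2374: 15 days.
Residual: 22 days.
Total: 752 days.
752 mod 7 = 3, so 3 days before Tuesday is Saturday.

Saturday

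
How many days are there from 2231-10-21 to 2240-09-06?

Day-of-year of October 21, 2231: 294.
Day-of-year of September 6, 2240: 250.
2231 has 365 days, so 365 − 294 = 71 days remain in 2231.
Full years 2232–2239: 6 common + 2 leap = 6×365 + 2×366 = 2922 days.
Total: 71 + 2922 + 250 = 3243 days.

3243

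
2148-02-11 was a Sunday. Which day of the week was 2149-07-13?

February 2148: 29 − 11 = 18 days remain (2148 is a leap year, so February has 29 days).
Then 16 full months totalling 487 days.
July 1–13, 2149: 13 days.
Total: 18 + 487 + 13 = 518 days.
518 is a multiple of 7, so 2149-07-13 falls on the same weekday: Sunday.

Sunday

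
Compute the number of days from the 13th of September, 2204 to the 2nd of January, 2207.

841

Day-of-year of September 13, 2204: 257.
Day-of-year of January 2, 2207: 2.
2204 has 366 days, so 366 − 257 = 109 days remain in 2204.
Full years: 2205: 365; 2206: 365. Sum = 730.
Total: 109 + 730 + 2 = 841 days.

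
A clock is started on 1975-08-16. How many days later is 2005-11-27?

From August 16, 1975 to August 16, 2005: 30 years, of which 8 contain a Feb 29 — 22×365 + 8×366 = 10958 days.
(2000 is a leap year (divisible by 400).)
August 2005: 31 − 16 = 15 days remain.
Then September (30), October (31): 30 + 31 = 61 days.
November 1–27, 2005: 27 days.
Residual: 103 days.
Total: 11061 days.

11061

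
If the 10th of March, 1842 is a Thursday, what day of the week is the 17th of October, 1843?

Tuesday

March 1842: 31 − 10 = 21 days remain.
Then 18 full months totalling 548 days.
October 1–17, 1843: 17 days.
Total: 21 + 548 + 17 = 586 days.
586 mod 7 = 5, so 5 days after Thursday is Tuesday.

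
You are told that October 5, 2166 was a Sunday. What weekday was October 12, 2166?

Sunday

Within October 2166: 12 − 5 = 7 days.
7 is a multiple of 7, so October 12, 2166 falls on the same weekday: Sunday.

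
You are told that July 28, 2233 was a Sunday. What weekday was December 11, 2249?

Tuesday

Day-of-year of July 28, 2233: 209.
Day-of-year of December 11, 2249: 345.
2233 has 365 days, so 365 − 209 = 156 days remain in 2233.
Full years 2234–2248: 11 common + 4 leap = 11×365 + 4×366 = 5479 days.
Total: 156 + 5479 + 345 = 5980 days.
5980 mod 7 = 2, so 2 days after Sunday is Tuesday.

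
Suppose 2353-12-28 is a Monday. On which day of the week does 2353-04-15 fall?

Count forward from the earlier date (April 15, 2353) to the later (December 28, 2353):
April 2353: 30 − 15 = 15 days remain.
Then May (31), June (30), July (31), August (31), September (30), October (31), November (30): 31 + 30 + 31 + 31 + 30 + 31 + 30 = 214 days.
December 1–28, 2353: 28 days.
Total: 15 + 214 + 28 = 257 days.
257 mod 7 = 5, so 5 days before Monday is Wednesday.

Wednesday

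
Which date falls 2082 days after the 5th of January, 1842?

the 18th of September, 1847

Count 2082 days after January 5, 1842:
January 5, 1842 → January 5, 1843: 365 days.
January 5, 1843 → January 5, 1844: 365 days.
January 5, 1844 → January 5, 1845: 366 days (1844 is a leap year).
January 5, 1845 → January 5, 1846: 365 days.
January 5, 1846 → January 5, 1847: 365 days.
January 1847: 31 − 5 = 26 days remain.
Then February 1847 (28), March (31), April (30), May (31), June (30), July (31), August (31): 28 + 31 + 30 + 31 + 30 + 31 + 31 = 212 days.
September 1–18, 1847: 18 days.
Residual: 256 days.
Total: 2082 days.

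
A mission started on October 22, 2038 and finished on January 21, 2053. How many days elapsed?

5205

From October 22, 2038 to October 22, 2052: 14 years, of which 4 contain a Feb 29 — 10×365 + 4×366 = 5114 days.
October 2052: 31 − 22 = 9 days remain.
Then November (30), December (31): 30 + 31 = 61 days.
January 1–21, 2053: 21 days.
Residual: 91 days.
Total: 5205 days.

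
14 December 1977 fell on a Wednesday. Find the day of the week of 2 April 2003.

Wednesday

Day-of-year of December 14, 1977: 348.
Day-of-year of April 2, 2003: 92.
1977 has 365 days, so 365 − 348 = 17 days remain in 1977.
Full years 1978–2002: 19 common + 6 leap = 19×365 + 6×366 = 9131 days.
Total: 17 + 9131 + 92 = 9240 days.
9240 is a multiple of 7, so 2 April 2003 falls on the same weekday: Wednesday.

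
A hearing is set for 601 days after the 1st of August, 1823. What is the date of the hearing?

the 24th of March, 1825

Count 601 days after August 1, 1823:
August 1823: 31 − 1 = 30 days remain.
Then 18 full months totalling 547 days.
March 1–24, 1825: 24 days.
Total: 30 + 547 + 24 = 601 days.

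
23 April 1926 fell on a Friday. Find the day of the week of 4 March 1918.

Monday

Count forward from the earlier date (March 4, 1918) to the later (April 23, 1926):
Day-of-year of March 4, 1918: 63.
Day-of-year of April 23, 1926: 113.
1918 has 365 days, so 365 − 63 = 302 days remain in 1918.
Full years 1919–1925: 5 common + 2 leap = 5×365 + 2×366 = 2557 days.
Total: 302 + 2557 + 113 = 2972 days.
2972 mod 7 = 4, so 4 days before Friday is Monday.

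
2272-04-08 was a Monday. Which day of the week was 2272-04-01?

Monday

Count forward from the earlier date (April 1, 2272) to the later (April 8, 2272):
Within April 2272: 8 − 1 = 7 days.
7 is a multiple of 7, so 2272-04-01 falls on the same weekday: Monday.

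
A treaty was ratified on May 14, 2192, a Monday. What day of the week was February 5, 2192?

Sunday

Count forward from the earlier date (February 5, 2192) to the later (May 14, 2192):
February 2192: 29 − 5 = 24 days remain (2192 is a leap year, so February has 29 days).
Then March (31), April (30): 31 + 30 = 61 days.
May 1–14, 2192: 14 days.
Total: 24 + 61 + 14 = 99 days.
99 mod 7 = 1, so 1 day before Monday is Sunday.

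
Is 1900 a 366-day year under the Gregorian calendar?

No

1900 is not a leap year (divisible by 100 but not 400).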